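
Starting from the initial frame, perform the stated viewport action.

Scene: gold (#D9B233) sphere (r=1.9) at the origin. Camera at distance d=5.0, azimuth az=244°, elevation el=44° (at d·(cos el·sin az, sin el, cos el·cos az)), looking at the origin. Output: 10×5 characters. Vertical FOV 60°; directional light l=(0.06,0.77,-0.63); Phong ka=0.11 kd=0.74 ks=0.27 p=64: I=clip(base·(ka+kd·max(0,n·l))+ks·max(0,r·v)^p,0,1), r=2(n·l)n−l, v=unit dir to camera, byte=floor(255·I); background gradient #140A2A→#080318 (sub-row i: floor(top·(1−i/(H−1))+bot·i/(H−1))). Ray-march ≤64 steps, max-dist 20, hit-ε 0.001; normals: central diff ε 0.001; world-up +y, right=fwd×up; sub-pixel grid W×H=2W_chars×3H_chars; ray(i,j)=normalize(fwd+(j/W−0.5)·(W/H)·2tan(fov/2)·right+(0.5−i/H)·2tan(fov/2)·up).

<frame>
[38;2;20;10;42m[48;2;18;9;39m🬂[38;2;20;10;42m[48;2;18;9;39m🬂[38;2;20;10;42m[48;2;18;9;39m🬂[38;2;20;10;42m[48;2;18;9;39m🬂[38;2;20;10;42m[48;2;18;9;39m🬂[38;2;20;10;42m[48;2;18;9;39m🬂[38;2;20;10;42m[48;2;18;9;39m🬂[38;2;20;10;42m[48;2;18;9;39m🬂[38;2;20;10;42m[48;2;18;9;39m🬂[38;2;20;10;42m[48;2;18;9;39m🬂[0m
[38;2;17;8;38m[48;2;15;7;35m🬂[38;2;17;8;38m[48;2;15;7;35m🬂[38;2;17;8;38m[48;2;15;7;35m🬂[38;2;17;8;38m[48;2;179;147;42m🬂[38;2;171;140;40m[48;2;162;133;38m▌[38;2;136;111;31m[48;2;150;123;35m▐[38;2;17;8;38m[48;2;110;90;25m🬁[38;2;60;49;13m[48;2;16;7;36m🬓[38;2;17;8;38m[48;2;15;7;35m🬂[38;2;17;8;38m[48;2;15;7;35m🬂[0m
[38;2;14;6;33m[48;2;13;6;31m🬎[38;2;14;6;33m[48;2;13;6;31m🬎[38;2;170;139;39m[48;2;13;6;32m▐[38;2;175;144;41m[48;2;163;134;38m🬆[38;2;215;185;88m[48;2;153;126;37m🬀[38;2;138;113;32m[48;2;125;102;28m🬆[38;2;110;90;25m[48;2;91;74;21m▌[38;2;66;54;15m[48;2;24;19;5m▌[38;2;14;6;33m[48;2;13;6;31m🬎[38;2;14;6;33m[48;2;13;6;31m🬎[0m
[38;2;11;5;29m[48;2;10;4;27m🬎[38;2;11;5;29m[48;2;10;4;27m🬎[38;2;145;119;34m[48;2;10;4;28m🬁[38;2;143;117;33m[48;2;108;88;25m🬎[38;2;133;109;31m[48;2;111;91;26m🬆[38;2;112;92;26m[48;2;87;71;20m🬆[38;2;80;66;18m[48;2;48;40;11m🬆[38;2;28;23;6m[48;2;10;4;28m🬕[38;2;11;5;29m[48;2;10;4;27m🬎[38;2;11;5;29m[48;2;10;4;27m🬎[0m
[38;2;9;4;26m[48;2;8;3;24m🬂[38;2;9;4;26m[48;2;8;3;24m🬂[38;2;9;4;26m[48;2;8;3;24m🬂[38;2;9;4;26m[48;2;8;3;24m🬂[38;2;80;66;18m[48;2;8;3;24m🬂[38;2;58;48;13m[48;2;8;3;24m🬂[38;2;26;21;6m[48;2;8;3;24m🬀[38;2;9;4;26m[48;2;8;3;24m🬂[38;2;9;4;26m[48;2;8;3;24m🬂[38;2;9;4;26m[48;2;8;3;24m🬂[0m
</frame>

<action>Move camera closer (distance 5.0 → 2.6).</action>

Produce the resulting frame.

<frame>
[38;2;173;142;40m[48;2;169;139;39m🬆[38;2;168;138;39m[48;2;164;135;38m🬄[38;2;161;132;37m[48;2;163;135;42m🬎[38;2;158;130;39m[48;2;154;126;36m🬐[38;2;150;124;35m[48;2;148;121;34m🬆[38;2;146;119;34m[48;2;142;117;33m🬄[38;2;139;114;32m[48;2;136;112;31m▌[38;2;133;109;31m[48;2;129;106;30m▌[38;2;126;103;29m[48;2;121;99;28m▌[38;2;117;95;27m[48;2;111;91;26m▌[0m
[38;2;167;137;39m[48;2;163;134;38m🬆[38;2;164;136;43m[48;2;162;132;38m▐[38;2;184;156;65m[48;2;209;182;91m🬴[38;2;175;148;59m[48;2;153;127;39m▌[38;2;146;119;34m[48;2;143;117;33m🬕[38;2;141;115;32m[48;2;137;113;32m🬆[38;2;135;110;31m[48;2;131;107;30m🬕[38;2;129;106;30m[48;2;126;103;29m🬄[38;2;122;100;28m[48;2;118;97;27m▌[38;2;113;93;26m[48;2;109;89;25m▌[0m
[38;2;161;132;37m[48;2;157;129;36m🬆[38;2;157;129;37m[48;2;153;125;35m🬆[38;2;160;133;44m[48;2;149;122;35m🬂[38;2;153;126;39m[48;2;144;118;33m🬀[38;2;141;116;33m[48;2;138;113;32m🬆[38;2;136;111;31m[48;2;132;109;30m🬆[38;2;130;107;30m[48;2;126;104;29m🬆[38;2;124;101;28m[48;2;120;98;28m🬆[38;2;116;95;27m[48;2;112;92;26m🬕[38;2;109;89;25m[48;2;104;85;24m▌[0m
[38;2;155;127;36m[48;2;151;124;35m🬆[38;2;150;123;35m[48;2;146;120;34m🬆[38;2;145;119;34m[48;2;142;116;33m🬆[38;2;140;115;32m[48;2;137;112;32m🬆[38;2;135;111;31m[48;2;132;108;30m🬆[38;2;130;107;30m[48;2;126;104;29m🬆[38;2;124;102;29m[48;2;120;99;28m🬆[38;2;118;97;27m[48;2;114;93;26m🬆[38;2;110;90;25m[48;2;105;87;24m🬕[38;2;102;83;23m[48;2;96;79;22m🬕[0m
[38;2;147;121;34m[48;2;143;117;33m🬆[38;2;143;117;33m[48;2;139;114;32m🬆[38;2;139;113;32m[48;2;134;110;31m🬆[38;2;134;109;31m[48;2;130;106;30m🬆[38;2;129;105;30m[48;2;125;102;29m🬆[38;2;124;101;28m[48;2;119;98;27m🬆[38;2;118;96;27m[48;2;113;92;26m🬆[38;2;111;91;25m[48;2;106;87;24m🬆[38;2;103;84;24m[48;2;97;80;22m🬆[38;2;93;77;21m[48;2;87;71;20m🬆[0m
</frame>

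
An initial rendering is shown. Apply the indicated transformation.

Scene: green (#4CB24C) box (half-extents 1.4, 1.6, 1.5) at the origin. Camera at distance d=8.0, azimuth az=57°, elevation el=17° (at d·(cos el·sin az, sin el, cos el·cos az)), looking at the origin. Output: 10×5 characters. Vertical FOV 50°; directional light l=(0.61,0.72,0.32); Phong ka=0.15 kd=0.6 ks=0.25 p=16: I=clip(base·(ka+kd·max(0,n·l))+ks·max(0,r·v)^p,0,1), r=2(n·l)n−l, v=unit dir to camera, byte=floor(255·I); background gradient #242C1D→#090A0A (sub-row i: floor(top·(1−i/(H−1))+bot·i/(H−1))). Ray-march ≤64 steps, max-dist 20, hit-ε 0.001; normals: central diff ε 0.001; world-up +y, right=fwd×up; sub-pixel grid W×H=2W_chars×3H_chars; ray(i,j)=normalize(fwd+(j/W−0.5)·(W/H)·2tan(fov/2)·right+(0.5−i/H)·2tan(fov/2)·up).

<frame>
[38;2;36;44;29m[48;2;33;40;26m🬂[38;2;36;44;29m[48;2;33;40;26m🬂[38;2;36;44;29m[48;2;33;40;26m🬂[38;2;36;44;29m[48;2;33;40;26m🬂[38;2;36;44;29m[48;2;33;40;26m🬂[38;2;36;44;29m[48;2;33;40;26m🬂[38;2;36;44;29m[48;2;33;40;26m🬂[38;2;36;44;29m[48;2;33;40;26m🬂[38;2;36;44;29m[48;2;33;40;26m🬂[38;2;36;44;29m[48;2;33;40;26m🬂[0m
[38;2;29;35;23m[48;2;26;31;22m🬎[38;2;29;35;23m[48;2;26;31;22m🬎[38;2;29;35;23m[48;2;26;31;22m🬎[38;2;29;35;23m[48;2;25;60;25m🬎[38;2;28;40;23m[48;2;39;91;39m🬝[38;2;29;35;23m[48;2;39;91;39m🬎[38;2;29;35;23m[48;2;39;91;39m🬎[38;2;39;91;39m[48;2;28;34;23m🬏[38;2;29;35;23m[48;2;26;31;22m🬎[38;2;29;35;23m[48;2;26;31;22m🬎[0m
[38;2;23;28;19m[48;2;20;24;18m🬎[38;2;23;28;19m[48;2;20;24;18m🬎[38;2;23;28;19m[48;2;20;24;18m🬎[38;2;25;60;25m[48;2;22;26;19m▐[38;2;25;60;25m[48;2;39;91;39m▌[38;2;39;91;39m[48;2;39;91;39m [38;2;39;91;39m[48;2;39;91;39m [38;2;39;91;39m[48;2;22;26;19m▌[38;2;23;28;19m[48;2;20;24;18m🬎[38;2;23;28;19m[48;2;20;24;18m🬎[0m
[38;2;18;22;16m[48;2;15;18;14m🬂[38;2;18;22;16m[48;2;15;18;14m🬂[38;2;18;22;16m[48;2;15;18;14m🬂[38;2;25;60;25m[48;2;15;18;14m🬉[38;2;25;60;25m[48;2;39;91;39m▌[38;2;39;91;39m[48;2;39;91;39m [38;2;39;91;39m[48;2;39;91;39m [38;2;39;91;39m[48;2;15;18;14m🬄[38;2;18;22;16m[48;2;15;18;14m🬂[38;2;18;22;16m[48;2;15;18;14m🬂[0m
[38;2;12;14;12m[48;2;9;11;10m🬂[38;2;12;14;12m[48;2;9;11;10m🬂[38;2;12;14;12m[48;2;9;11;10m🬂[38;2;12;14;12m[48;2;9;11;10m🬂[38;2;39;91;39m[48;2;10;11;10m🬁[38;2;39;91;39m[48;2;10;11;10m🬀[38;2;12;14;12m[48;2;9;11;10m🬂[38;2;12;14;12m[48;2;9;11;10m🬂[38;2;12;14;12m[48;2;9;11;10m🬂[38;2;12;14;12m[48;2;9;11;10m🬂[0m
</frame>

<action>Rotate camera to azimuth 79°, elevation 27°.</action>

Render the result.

<frame>
[38;2;36;44;29m[48;2;33;40;26m🬂[38;2;36;44;29m[48;2;33;40;26m🬂[38;2;36;44;29m[48;2;33;40;26m🬂[38;2;36;44;29m[48;2;33;40;26m🬂[38;2;36;44;29m[48;2;33;40;26m🬂[38;2;36;44;29m[48;2;33;40;26m🬂[38;2;36;44;29m[48;2;33;40;26m🬂[38;2;36;44;29m[48;2;33;40;26m🬂[38;2;36;44;29m[48;2;33;40;26m🬂[38;2;36;44;29m[48;2;33;40;26m🬂[0m
[38;2;29;35;23m[48;2;26;31;22m🬎[38;2;29;35;23m[48;2;26;31;22m🬎[38;2;29;35;23m[48;2;26;31;22m🬎[38;2;44;103;44m[48;2;28;34;23m🬦[38;2;30;36;24m[48;2;44;103;44m🬂[38;2;30;36;24m[48;2;44;103;44m🬂[38;2;44;103;44m[48;2;29;35;23m🬱[38;2;44;103;44m[48;2;28;34;23m🬏[38;2;29;35;23m[48;2;26;31;22m🬎[38;2;29;35;23m[48;2;26;31;22m🬎[0m
[38;2;23;28;19m[48;2;20;24;18m🬎[38;2;23;28;19m[48;2;20;24;18m🬎[38;2;23;28;19m[48;2;20;24;18m🬎[38;2;39;91;39m[48;2;22;26;19m▐[38;2;39;91;39m[48;2;39;91;39m [38;2;39;91;39m[48;2;39;91;39m [38;2;39;91;39m[48;2;39;91;39m [38;2;39;91;39m[48;2;22;26;19m▌[38;2;23;28;19m[48;2;20;24;18m🬎[38;2;23;28;19m[48;2;20;24;18m🬎[0m
[38;2;18;22;16m[48;2;15;18;14m🬂[38;2;18;22;16m[48;2;15;18;14m🬂[38;2;18;22;16m[48;2;15;18;14m🬂[38;2;39;91;39m[48;2;15;18;14m🬁[38;2;39;91;39m[48;2;39;91;39m [38;2;39;91;39m[48;2;39;91;39m [38;2;39;91;39m[48;2;39;91;39m [38;2;18;22;16m[48;2;15;18;14m🬂[38;2;18;22;16m[48;2;15;18;14m🬂[38;2;18;22;16m[48;2;15;18;14m🬂[0m
[38;2;12;14;12m[48;2;9;11;10m🬂[38;2;12;14;12m[48;2;9;11;10m🬂[38;2;12;14;12m[48;2;9;11;10m🬂[38;2;12;14;12m[48;2;9;11;10m🬂[38;2;39;91;39m[48;2;9;11;10m🬂[38;2;12;14;12m[48;2;9;11;10m🬂[38;2;12;14;12m[48;2;9;11;10m🬂[38;2;12;14;12m[48;2;9;11;10m🬂[38;2;12;14;12m[48;2;9;11;10m🬂[38;2;12;14;12m[48;2;9;11;10m🬂[0m
</frame>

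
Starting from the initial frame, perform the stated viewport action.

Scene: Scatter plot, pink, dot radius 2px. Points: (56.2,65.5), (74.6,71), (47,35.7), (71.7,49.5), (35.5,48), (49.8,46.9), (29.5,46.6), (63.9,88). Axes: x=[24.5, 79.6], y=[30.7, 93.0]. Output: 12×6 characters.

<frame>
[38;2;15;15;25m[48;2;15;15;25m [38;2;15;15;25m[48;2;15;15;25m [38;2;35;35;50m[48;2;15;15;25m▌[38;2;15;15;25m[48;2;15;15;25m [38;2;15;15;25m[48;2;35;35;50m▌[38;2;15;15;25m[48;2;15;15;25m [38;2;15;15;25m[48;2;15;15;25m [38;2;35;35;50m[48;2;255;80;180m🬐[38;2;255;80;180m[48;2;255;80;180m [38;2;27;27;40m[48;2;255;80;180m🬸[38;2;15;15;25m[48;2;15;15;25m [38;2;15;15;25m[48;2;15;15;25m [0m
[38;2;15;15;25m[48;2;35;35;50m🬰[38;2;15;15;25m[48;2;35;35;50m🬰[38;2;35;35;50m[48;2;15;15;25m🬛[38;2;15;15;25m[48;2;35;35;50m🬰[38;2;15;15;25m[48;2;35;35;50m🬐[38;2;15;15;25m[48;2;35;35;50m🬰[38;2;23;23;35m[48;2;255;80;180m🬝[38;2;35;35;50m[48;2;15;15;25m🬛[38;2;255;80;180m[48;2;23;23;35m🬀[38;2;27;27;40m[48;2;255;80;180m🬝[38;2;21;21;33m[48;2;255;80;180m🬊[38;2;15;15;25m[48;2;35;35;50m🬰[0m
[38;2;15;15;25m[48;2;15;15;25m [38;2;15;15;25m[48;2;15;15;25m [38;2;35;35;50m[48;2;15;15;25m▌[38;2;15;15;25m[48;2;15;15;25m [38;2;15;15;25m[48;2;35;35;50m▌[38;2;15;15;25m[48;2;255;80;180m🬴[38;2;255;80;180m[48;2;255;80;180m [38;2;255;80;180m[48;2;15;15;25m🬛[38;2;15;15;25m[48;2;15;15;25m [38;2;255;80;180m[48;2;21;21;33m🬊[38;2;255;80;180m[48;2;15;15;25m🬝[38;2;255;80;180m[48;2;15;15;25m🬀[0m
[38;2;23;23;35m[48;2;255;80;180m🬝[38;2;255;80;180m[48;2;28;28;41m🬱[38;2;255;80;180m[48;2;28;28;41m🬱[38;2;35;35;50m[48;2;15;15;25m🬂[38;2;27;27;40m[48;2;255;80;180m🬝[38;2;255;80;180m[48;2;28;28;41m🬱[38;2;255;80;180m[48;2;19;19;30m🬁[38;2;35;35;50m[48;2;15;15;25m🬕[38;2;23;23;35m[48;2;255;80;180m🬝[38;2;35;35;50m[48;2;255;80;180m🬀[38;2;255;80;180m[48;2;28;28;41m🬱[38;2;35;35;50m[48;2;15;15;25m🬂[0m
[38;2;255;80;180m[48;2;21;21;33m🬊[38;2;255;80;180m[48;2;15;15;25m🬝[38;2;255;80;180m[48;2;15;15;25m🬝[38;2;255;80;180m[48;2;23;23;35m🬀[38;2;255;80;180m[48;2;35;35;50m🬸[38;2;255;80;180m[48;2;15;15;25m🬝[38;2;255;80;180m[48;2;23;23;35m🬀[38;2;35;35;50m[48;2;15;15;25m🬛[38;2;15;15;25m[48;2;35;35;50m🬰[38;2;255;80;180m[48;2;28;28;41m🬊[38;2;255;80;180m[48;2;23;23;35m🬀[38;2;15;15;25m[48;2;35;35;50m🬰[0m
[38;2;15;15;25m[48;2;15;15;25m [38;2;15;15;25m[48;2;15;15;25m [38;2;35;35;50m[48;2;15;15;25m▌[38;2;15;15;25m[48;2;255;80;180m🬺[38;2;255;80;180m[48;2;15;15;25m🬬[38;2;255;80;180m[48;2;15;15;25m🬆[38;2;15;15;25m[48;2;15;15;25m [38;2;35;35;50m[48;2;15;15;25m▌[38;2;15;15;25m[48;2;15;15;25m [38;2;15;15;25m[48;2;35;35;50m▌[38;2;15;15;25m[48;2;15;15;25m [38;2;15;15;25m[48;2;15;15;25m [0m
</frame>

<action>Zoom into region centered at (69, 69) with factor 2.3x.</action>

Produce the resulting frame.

<frame>
[38;2;15;15;25m[48;2;15;15;25m [38;2;15;15;25m[48;2;15;15;25m [38;2;35;35;50m[48;2;15;15;25m▌[38;2;15;15;25m[48;2;15;15;25m [38;2;15;15;25m[48;2;35;35;50m▌[38;2;15;15;25m[48;2;15;15;25m [38;2;15;15;25m[48;2;15;15;25m [38;2;35;35;50m[48;2;15;15;25m▌[38;2;15;15;25m[48;2;15;15;25m [38;2;15;15;25m[48;2;35;35;50m▌[38;2;15;15;25m[48;2;15;15;25m [38;2;15;15;25m[48;2;15;15;25m [0m
[38;2;15;15;25m[48;2;35;35;50m🬰[38;2;15;15;25m[48;2;35;35;50m🬰[38;2;35;35;50m[48;2;15;15;25m🬛[38;2;15;15;25m[48;2;35;35;50m🬰[38;2;15;15;25m[48;2;35;35;50m🬐[38;2;15;15;25m[48;2;35;35;50m🬰[38;2;15;15;25m[48;2;35;35;50m🬰[38;2;35;35;50m[48;2;15;15;25m🬛[38;2;23;23;35m[48;2;255;80;180m🬬[38;2;15;15;25m[48;2;35;35;50m🬐[38;2;15;15;25m[48;2;35;35;50m🬰[38;2;15;15;25m[48;2;35;35;50m🬰[0m
[38;2;15;15;25m[48;2;255;80;180m🬬[38;2;15;15;25m[48;2;15;15;25m [38;2;35;35;50m[48;2;15;15;25m▌[38;2;15;15;25m[48;2;15;15;25m [38;2;15;15;25m[48;2;35;35;50m▌[38;2;15;15;25m[48;2;15;15;25m [38;2;15;15;25m[48;2;15;15;25m [38;2;35;35;50m[48;2;255;80;180m🬐[38;2;255;80;180m[48;2;255;80;180m [38;2;27;27;40m[48;2;255;80;180m🬸[38;2;15;15;25m[48;2;15;15;25m [38;2;15;15;25m[48;2;15;15;25m [0m
[38;2;255;80;180m[48;2;255;80;180m [38;2;255;80;180m[48;2;23;23;35m🬃[38;2;35;35;50m[48;2;15;15;25m🬕[38;2;35;35;50m[48;2;15;15;25m🬂[38;2;35;35;50m[48;2;15;15;25m🬨[38;2;35;35;50m[48;2;15;15;25m🬂[38;2;35;35;50m[48;2;15;15;25m🬂[38;2;35;35;50m[48;2;15;15;25m🬕[38;2;255;80;180m[48;2;19;19;30m🬀[38;2;35;35;50m[48;2;15;15;25m🬨[38;2;35;35;50m[48;2;15;15;25m🬂[38;2;35;35;50m[48;2;15;15;25m🬂[0m
[38;2;255;80;180m[48;2;23;23;35m🬀[38;2;15;15;25m[48;2;35;35;50m🬰[38;2;35;35;50m[48;2;15;15;25m🬛[38;2;15;15;25m[48;2;35;35;50m🬰[38;2;15;15;25m[48;2;35;35;50m🬐[38;2;15;15;25m[48;2;35;35;50m🬰[38;2;15;15;25m[48;2;35;35;50m🬰[38;2;35;35;50m[48;2;15;15;25m🬛[38;2;15;15;25m[48;2;35;35;50m🬰[38;2;15;15;25m[48;2;35;35;50m🬐[38;2;15;15;25m[48;2;35;35;50m🬰[38;2;15;15;25m[48;2;35;35;50m🬰[0m
[38;2;15;15;25m[48;2;15;15;25m [38;2;15;15;25m[48;2;15;15;25m [38;2;35;35;50m[48;2;15;15;25m▌[38;2;15;15;25m[48;2;15;15;25m [38;2;15;15;25m[48;2;35;35;50m▌[38;2;15;15;25m[48;2;15;15;25m [38;2;15;15;25m[48;2;15;15;25m [38;2;35;35;50m[48;2;15;15;25m▌[38;2;15;15;25m[48;2;15;15;25m [38;2;15;15;25m[48;2;35;35;50m▌[38;2;15;15;25m[48;2;15;15;25m [38;2;15;15;25m[48;2;15;15;25m [0m
</frame>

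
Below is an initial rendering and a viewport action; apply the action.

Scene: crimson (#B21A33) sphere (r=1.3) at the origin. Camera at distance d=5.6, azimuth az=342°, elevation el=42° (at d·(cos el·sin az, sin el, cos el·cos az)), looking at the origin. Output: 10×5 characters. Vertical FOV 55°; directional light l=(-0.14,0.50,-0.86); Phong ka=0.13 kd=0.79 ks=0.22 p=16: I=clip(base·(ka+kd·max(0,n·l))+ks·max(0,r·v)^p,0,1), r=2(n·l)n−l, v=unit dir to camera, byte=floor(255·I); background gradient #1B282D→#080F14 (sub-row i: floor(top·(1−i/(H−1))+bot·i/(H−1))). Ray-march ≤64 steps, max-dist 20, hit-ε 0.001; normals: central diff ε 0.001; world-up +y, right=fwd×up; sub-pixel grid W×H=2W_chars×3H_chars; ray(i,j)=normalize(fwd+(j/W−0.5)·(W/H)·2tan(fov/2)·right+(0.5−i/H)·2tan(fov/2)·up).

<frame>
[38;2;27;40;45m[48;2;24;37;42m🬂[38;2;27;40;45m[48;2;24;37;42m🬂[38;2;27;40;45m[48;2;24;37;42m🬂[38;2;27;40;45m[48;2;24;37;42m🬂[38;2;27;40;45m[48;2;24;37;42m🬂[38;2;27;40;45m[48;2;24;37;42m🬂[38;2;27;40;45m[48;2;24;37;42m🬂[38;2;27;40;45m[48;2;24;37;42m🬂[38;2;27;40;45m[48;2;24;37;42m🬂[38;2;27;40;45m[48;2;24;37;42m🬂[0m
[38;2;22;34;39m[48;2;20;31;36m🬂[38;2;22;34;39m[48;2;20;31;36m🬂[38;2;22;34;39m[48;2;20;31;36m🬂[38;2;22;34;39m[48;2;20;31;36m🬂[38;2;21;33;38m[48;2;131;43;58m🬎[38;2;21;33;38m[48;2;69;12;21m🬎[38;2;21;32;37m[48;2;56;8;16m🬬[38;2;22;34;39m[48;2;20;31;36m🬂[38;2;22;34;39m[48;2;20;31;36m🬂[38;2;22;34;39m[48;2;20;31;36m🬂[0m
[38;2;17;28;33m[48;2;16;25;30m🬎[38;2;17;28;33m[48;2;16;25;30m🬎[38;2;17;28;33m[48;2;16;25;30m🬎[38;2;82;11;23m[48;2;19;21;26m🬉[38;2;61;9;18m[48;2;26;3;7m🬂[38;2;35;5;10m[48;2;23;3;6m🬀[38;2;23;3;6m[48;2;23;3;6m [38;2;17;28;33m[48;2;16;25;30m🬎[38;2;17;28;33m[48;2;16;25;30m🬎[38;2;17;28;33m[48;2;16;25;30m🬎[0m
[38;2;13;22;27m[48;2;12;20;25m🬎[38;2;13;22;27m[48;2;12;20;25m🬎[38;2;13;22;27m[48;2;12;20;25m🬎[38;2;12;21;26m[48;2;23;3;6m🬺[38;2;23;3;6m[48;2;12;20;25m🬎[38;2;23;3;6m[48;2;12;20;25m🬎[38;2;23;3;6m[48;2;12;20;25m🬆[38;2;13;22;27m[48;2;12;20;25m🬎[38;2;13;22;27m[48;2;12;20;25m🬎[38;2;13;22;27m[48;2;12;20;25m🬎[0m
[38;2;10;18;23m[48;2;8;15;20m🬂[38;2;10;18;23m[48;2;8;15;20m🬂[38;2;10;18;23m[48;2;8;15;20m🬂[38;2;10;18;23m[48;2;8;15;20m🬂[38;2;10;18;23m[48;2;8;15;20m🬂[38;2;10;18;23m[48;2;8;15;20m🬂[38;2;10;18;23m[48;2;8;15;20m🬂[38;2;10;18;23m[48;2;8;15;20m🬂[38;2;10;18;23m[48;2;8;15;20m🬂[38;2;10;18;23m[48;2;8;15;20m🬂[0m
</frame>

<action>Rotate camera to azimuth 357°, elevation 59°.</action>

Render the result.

<frame>
[38;2;27;40;45m[48;2;24;37;42m🬂[38;2;27;40;45m[48;2;24;37;42m🬂[38;2;27;40;45m[48;2;24;37;42m🬂[38;2;27;40;45m[48;2;24;37;42m🬂[38;2;27;40;45m[48;2;24;37;42m🬂[38;2;27;40;45m[48;2;24;37;42m🬂[38;2;27;40;45m[48;2;24;37;42m🬂[38;2;27;40;45m[48;2;24;37;42m🬂[38;2;27;40;45m[48;2;24;37;42m🬂[38;2;27;40;45m[48;2;24;37;42m🬂[0m
[38;2;22;34;39m[48;2;20;31;36m🬂[38;2;22;34;39m[48;2;20;31;36m🬂[38;2;22;34;39m[48;2;20;31;36m🬂[38;2;22;34;39m[48;2;20;31;36m🬂[38;2;21;33;38m[48;2;141;38;55m🬎[38;2;21;33;38m[48;2;127;38;52m🬎[38;2;99;14;28m[48;2;21;32;37m🬏[38;2;22;34;39m[48;2;20;31;36m🬂[38;2;22;34;39m[48;2;20;31;36m🬂[38;2;22;34;39m[48;2;20;31;36m🬂[0m
[38;2;17;28;33m[48;2;16;25;30m🬎[38;2;17;28;33m[48;2;16;25;30m🬎[38;2;17;28;33m[48;2;16;25;30m🬎[38;2;79;11;22m[48;2;18;21;25m🬉[38;2;81;12;23m[48;2;34;4;9m🬂[38;2;67;9;19m[48;2;28;3;7m🬂[38;2;58;8;16m[48;2;23;3;6m🬂[38;2;17;28;33m[48;2;16;25;30m🬎[38;2;17;28;33m[48;2;16;25;30m🬎[38;2;17;28;33m[48;2;16;25;30m🬎[0m
[38;2;13;22;27m[48;2;12;20;25m🬎[38;2;13;22;27m[48;2;12;20;25m🬎[38;2;13;22;27m[48;2;12;20;25m🬎[38;2;12;21;26m[48;2;23;3;6m🬺[38;2;23;3;6m[48;2;12;20;25m🬎[38;2;23;3;6m[48;2;12;20;25m🬎[38;2;23;3;6m[48;2;12;20;25m🬆[38;2;13;22;27m[48;2;12;20;25m🬎[38;2;13;22;27m[48;2;12;20;25m🬎[38;2;13;22;27m[48;2;12;20;25m🬎[0m
[38;2;10;18;23m[48;2;8;15;20m🬂[38;2;10;18;23m[48;2;8;15;20m🬂[38;2;10;18;23m[48;2;8;15;20m🬂[38;2;10;18;23m[48;2;8;15;20m🬂[38;2;10;18;23m[48;2;8;15;20m🬂[38;2;10;18;23m[48;2;8;15;20m🬂[38;2;10;18;23m[48;2;8;15;20m🬂[38;2;10;18;23m[48;2;8;15;20m🬂[38;2;10;18;23m[48;2;8;15;20m🬂[38;2;10;18;23m[48;2;8;15;20m🬂[0m
</frame>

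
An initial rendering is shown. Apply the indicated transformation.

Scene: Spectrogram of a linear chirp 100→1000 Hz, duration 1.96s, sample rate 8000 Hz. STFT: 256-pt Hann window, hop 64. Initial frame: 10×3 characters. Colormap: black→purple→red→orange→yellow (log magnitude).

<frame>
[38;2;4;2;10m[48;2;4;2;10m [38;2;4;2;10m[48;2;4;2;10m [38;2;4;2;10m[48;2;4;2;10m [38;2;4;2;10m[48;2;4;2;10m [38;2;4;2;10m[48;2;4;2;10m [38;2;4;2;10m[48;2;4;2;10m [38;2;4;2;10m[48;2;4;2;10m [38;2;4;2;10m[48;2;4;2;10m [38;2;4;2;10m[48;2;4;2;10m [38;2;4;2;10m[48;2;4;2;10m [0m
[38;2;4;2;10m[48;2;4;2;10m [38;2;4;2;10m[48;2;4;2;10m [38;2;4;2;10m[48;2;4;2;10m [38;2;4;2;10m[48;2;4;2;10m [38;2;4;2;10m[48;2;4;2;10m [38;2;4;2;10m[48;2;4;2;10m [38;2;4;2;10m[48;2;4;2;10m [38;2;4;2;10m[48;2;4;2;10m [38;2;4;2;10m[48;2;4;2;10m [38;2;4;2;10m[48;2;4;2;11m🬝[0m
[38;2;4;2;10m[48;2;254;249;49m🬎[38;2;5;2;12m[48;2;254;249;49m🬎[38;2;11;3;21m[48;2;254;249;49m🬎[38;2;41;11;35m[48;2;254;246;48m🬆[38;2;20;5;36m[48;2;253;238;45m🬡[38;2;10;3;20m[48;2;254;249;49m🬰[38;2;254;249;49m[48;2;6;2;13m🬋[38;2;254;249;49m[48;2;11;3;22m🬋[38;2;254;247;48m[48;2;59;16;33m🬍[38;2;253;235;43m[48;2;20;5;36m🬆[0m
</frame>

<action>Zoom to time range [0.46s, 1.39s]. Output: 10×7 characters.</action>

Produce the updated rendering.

<frame>
[38;2;4;2;10m[48;2;4;2;10m [38;2;4;2;10m[48;2;4;2;10m [38;2;4;2;10m[48;2;4;2;10m [38;2;4;2;10m[48;2;4;2;10m [38;2;4;2;10m[48;2;4;2;10m [38;2;4;2;10m[48;2;4;2;10m [38;2;4;2;10m[48;2;4;2;10m [38;2;4;2;10m[48;2;4;2;10m [38;2;4;2;10m[48;2;4;2;10m [38;2;4;2;10m[48;2;4;2;10m [0m
[38;2;4;2;10m[48;2;4;2;10m [38;2;4;2;10m[48;2;4;2;10m [38;2;4;2;10m[48;2;4;2;10m [38;2;4;2;10m[48;2;4;2;10m [38;2;4;2;10m[48;2;4;2;10m [38;2;4;2;10m[48;2;4;2;10m [38;2;4;2;10m[48;2;4;2;10m [38;2;4;2;10m[48;2;4;2;10m [38;2;4;2;10m[48;2;4;2;10m [38;2;4;2;10m[48;2;4;2;10m [0m
[38;2;4;2;10m[48;2;4;2;10m [38;2;4;2;10m[48;2;4;2;10m [38;2;4;2;10m[48;2;4;2;10m [38;2;4;2;10m[48;2;4;2;10m [38;2;4;2;10m[48;2;4;2;10m [38;2;4;2;10m[48;2;4;2;10m [38;2;4;2;10m[48;2;4;2;10m [38;2;4;2;10m[48;2;4;2;10m [38;2;4;2;10m[48;2;4;2;10m [38;2;4;2;10m[48;2;4;2;10m [0m
[38;2;4;2;10m[48;2;4;2;10m [38;2;4;2;10m[48;2;4;2;10m [38;2;4;2;10m[48;2;4;2;10m [38;2;4;2;10m[48;2;4;2;10m [38;2;4;2;10m[48;2;4;2;10m [38;2;4;2;10m[48;2;4;2;10m [38;2;4;2;10m[48;2;4;2;10m [38;2;4;2;10m[48;2;4;2;10m [38;2;4;2;10m[48;2;4;2;10m [38;2;4;2;10m[48;2;4;2;10m [0m
[38;2;4;2;10m[48;2;4;2;10m [38;2;4;2;10m[48;2;4;2;10m [38;2;4;2;10m[48;2;4;2;10m [38;2;4;2;10m[48;2;4;2;10m [38;2;4;2;10m[48;2;4;2;10m [38;2;4;2;10m[48;2;4;2;10m [38;2;4;2;10m[48;2;4;2;10m [38;2;4;2;10m[48;2;4;2;10m [38;2;4;2;10m[48;2;4;2;10m [38;2;4;2;10m[48;2;4;2;10m [0m
[38;2;4;2;10m[48;2;5;2;12m🬎[38;2;4;2;10m[48;2;6;2;14m🬎[38;2;4;2;10m[48;2;8;3;18m🬎[38;2;4;2;10m[48;2;15;4;28m🬎[38;2;8;2;17m[48;2;53;12;89m🬝[38;2;33;9;25m[48;2;251;180;21m🬝[38;2;5;2;12m[48;2;254;243;46m🬎[38;2;7;2;16m[48;2;254;249;49m🬎[38;2;12;3;23m[48;2;254;248;49m🬎[38;2;50;12;48m[48;2;254;249;49m🬎[0m
[38;2;236;183;58m[48;2;25;6;45m🬍[38;2;253;230;41m[48;2;8;2;17m🬎[38;2;245;201;45m[48;2;6;2;13m🬎[38;2;254;249;49m[48;2;23;5;41m🬂[38;2;254;249;49m[48;2;11;3;22m🬂[38;2;254;249;49m[48;2;6;2;14m🬂[38;2;253;236;44m[48;2;5;2;12m🬂[38;2;236;124;28m[48;2;14;4;26m🬀[38;2;32;7;56m[48;2;4;2;10m🬂[38;2;13;3;24m[48;2;4;2;10m🬂[0m
</frame>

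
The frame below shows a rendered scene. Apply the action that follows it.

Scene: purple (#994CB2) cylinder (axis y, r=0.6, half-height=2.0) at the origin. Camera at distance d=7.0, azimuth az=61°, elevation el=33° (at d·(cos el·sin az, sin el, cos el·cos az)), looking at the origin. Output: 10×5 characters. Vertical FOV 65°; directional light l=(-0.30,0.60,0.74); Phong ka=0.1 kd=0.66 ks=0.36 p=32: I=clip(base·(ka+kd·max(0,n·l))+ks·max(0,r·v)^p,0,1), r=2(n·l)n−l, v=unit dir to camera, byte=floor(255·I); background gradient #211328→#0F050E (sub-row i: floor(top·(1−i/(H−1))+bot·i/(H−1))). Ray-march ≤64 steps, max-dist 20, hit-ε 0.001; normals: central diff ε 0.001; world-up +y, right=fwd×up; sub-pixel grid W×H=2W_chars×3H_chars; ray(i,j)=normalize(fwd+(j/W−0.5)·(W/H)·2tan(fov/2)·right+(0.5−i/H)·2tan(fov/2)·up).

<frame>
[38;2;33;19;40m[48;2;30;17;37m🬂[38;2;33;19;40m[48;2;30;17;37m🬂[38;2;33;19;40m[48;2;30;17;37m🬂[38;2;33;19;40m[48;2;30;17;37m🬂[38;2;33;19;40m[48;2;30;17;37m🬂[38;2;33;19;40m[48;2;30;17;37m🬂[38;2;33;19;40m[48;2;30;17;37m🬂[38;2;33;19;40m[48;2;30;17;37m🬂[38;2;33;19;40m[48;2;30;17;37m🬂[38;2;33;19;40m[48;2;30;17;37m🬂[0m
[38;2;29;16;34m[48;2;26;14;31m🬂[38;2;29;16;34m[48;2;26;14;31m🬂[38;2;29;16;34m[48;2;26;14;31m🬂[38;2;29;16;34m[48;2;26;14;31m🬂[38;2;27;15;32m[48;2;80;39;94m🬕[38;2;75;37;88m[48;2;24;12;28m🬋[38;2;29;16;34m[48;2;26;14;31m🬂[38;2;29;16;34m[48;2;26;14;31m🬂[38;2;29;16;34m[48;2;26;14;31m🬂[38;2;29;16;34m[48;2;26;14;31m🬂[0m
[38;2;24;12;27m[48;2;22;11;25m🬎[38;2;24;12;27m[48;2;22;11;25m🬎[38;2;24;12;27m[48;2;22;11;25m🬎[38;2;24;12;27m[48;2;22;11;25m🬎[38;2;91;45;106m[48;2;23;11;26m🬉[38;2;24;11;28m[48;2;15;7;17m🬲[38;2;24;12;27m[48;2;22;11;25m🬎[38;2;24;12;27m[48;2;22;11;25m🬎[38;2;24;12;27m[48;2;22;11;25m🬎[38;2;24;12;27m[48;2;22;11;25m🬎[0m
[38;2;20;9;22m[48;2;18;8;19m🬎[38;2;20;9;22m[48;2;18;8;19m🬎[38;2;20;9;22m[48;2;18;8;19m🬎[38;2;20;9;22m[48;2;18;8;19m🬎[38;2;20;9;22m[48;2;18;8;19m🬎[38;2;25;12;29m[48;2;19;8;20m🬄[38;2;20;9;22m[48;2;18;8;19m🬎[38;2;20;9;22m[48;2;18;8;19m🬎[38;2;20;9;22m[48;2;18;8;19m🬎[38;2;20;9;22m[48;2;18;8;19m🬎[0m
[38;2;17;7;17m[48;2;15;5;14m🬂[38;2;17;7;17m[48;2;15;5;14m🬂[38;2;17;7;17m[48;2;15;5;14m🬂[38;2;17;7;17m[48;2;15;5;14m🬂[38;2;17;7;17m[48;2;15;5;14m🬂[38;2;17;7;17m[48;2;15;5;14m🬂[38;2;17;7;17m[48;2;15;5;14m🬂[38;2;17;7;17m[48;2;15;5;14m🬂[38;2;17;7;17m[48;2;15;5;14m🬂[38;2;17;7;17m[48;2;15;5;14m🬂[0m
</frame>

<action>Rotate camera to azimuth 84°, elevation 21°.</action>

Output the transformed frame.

<frame>
[38;2;33;19;40m[48;2;30;17;37m🬂[38;2;33;19;40m[48;2;30;17;37m🬂[38;2;33;19;40m[48;2;30;17;37m🬂[38;2;33;19;40m[48;2;30;17;37m🬂[38;2;33;19;40m[48;2;30;17;37m🬂[38;2;33;19;40m[48;2;30;17;37m🬂[38;2;33;19;40m[48;2;30;17;37m🬂[38;2;33;19;40m[48;2;30;17;37m🬂[38;2;33;19;40m[48;2;30;17;37m🬂[38;2;33;19;40m[48;2;30;17;37m🬂[0m
[38;2;29;16;34m[48;2;26;14;31m🬂[38;2;29;16;34m[48;2;26;14;31m🬂[38;2;29;16;34m[48;2;26;14;31m🬂[38;2;29;16;34m[48;2;26;14;31m🬂[38;2;73;36;86m[48;2;27;15;32m🬦[38;2;75;37;88m[48;2;22;11;25m🬋[38;2;29;16;34m[48;2;26;14;31m🬂[38;2;29;16;34m[48;2;26;14;31m🬂[38;2;29;16;34m[48;2;26;14;31m🬂[38;2;29;16;34m[48;2;26;14;31m🬂[0m
[38;2;24;12;27m[48;2;22;11;25m🬎[38;2;24;12;27m[48;2;22;11;25m🬎[38;2;24;12;27m[48;2;22;11;25m🬎[38;2;24;12;27m[48;2;22;11;25m🬎[38;2;78;38;91m[48;2;23;11;26m🬉[38;2;15;7;17m[48;2;22;11;25m🬝[38;2;24;12;27m[48;2;22;11;25m🬎[38;2;24;12;27m[48;2;22;11;25m🬎[38;2;24;12;27m[48;2;22;11;25m🬎[38;2;24;12;27m[48;2;22;11;25m🬎[0m
[38;2;20;9;22m[48;2;18;8;19m🬎[38;2;20;9;22m[48;2;18;8;19m🬎[38;2;20;9;22m[48;2;18;8;19m🬎[38;2;20;9;22m[48;2;18;8;19m🬎[38;2;20;9;22m[48;2;18;8;19m🬎[38;2;16;7;18m[48;2;20;9;22m🬲[38;2;20;9;22m[48;2;18;8;19m🬎[38;2;20;9;22m[48;2;18;8;19m🬎[38;2;20;9;22m[48;2;18;8;19m🬎[38;2;20;9;22m[48;2;18;8;19m🬎[0m
[38;2;17;7;17m[48;2;15;5;14m🬂[38;2;17;7;17m[48;2;15;5;14m🬂[38;2;17;7;17m[48;2;15;5;14m🬂[38;2;17;7;17m[48;2;15;5;14m🬂[38;2;17;7;17m[48;2;15;5;14m🬂[38;2;17;7;17m[48;2;15;5;14m🬂[38;2;17;7;17m[48;2;15;5;14m🬂[38;2;17;7;17m[48;2;15;5;14m🬂[38;2;17;7;17m[48;2;15;5;14m🬂[38;2;17;7;17m[48;2;15;5;14m🬂[0m
</frame>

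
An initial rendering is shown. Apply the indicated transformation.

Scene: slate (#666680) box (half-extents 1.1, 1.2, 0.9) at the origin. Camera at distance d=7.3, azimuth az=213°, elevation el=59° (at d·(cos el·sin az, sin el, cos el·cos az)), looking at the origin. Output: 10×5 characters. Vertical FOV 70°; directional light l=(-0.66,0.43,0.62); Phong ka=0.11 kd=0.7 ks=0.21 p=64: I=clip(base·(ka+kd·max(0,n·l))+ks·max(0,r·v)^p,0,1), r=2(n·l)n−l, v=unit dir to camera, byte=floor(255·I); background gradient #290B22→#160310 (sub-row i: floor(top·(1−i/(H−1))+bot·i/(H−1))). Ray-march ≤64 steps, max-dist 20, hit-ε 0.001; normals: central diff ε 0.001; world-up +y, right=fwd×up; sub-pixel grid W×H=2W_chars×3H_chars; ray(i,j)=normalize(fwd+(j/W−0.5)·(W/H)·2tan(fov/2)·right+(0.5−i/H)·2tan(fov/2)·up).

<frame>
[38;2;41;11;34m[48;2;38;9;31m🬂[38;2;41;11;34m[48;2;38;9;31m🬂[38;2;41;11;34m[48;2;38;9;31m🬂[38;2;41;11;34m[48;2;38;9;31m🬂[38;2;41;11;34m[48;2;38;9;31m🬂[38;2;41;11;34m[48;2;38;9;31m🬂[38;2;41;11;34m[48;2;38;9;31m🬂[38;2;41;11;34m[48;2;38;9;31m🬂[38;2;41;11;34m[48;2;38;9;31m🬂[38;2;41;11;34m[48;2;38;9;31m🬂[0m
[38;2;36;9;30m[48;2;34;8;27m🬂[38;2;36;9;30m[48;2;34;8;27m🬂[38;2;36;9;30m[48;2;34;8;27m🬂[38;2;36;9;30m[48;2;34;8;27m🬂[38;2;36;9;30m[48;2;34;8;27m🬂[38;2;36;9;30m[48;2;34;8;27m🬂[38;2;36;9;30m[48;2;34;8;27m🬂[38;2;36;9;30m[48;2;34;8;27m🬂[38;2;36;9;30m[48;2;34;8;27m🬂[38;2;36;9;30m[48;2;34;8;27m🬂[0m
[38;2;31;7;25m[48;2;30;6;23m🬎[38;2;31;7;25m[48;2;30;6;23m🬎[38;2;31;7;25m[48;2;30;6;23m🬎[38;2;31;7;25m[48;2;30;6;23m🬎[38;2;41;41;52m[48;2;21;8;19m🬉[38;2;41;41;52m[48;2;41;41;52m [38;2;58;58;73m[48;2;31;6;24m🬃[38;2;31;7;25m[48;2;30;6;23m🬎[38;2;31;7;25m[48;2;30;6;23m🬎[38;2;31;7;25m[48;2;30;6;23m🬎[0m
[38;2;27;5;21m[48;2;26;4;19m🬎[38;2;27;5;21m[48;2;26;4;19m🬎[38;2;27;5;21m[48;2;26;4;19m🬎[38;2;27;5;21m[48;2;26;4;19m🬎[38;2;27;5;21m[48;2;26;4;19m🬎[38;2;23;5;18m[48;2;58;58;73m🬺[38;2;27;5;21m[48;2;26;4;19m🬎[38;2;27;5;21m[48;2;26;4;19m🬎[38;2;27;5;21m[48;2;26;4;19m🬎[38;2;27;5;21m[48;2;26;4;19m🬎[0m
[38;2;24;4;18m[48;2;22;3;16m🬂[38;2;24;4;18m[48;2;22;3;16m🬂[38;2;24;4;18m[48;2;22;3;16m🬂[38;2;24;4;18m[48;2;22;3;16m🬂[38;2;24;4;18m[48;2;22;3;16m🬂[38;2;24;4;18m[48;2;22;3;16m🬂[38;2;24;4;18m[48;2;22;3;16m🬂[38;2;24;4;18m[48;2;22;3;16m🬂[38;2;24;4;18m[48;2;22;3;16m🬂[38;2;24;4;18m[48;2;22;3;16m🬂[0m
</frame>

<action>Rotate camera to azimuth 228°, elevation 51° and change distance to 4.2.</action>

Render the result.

<frame>
[38;2;41;11;34m[48;2;38;9;31m🬂[38;2;41;11;34m[48;2;38;9;31m🬂[38;2;41;11;34m[48;2;38;9;31m🬂[38;2;41;11;34m[48;2;38;9;31m🬂[38;2;41;11;34m[48;2;38;9;31m🬂[38;2;41;11;34m[48;2;38;9;31m🬂[38;2;41;11;34m[48;2;38;9;31m🬂[38;2;41;11;34m[48;2;38;9;31m🬂[38;2;41;11;34m[48;2;38;9;31m🬂[38;2;41;11;34m[48;2;38;9;31m🬂[0m
[38;2;36;9;30m[48;2;34;8;27m🬂[38;2;36;9;30m[48;2;34;8;27m🬂[38;2;36;9;30m[48;2;34;8;27m🬂[38;2;41;41;52m[48;2;29;9;25m🬦[38;2;36;9;30m[48;2;41;41;52m🬂[38;2;41;41;52m[48;2;36;9;30m🬺[38;2;41;41;52m[48;2;35;8;29m🬱[38;2;36;9;30m[48;2;34;8;27m🬂[38;2;36;9;30m[48;2;34;8;27m🬂[38;2;36;9;30m[48;2;34;8;27m🬂[0m
[38;2;31;7;25m[48;2;30;6;23m🬎[38;2;31;7;25m[48;2;30;6;23m🬎[38;2;31;7;25m[48;2;30;6;23m🬎[38;2;31;6;24m[48;2;11;11;14m▌[38;2;41;41;52m[48;2;11;11;14m🬊[38;2;41;41;52m[48;2;41;41;52m [38;2;41;41;52m[48;2;58;58;73m🬆[38;2;49;49;62m[48;2;30;6;24m🬄[38;2;31;7;25m[48;2;30;6;23m🬎[38;2;31;7;25m[48;2;30;6;23m🬎[0m
[38;2;27;5;21m[48;2;26;4;19m🬎[38;2;27;5;21m[48;2;26;4;19m🬎[38;2;27;5;21m[48;2;26;4;19m🬎[38;2;27;5;21m[48;2;26;4;19m🬎[38;2;11;11;14m[48;2;26;4;19m🬊[38;2;11;11;14m[48;2;58;58;73m▌[38;2;58;58;73m[48;2;26;4;19m🬆[38;2;27;5;21m[48;2;26;4;19m🬎[38;2;27;5;21m[48;2;26;4;19m🬎[38;2;27;5;21m[48;2;26;4;19m🬎[0m
[38;2;24;4;18m[48;2;22;3;16m🬂[38;2;24;4;18m[48;2;22;3;16m🬂[38;2;24;4;18m[48;2;22;3;16m🬂[38;2;24;4;18m[48;2;22;3;16m🬂[38;2;24;4;18m[48;2;22;3;16m🬂[38;2;11;11;14m[48;2;22;3;16m🬀[38;2;24;4;18m[48;2;22;3;16m🬂[38;2;24;4;18m[48;2;22;3;16m🬂[38;2;24;4;18m[48;2;22;3;16m🬂[38;2;24;4;18m[48;2;22;3;16m🬂[0m
</frame>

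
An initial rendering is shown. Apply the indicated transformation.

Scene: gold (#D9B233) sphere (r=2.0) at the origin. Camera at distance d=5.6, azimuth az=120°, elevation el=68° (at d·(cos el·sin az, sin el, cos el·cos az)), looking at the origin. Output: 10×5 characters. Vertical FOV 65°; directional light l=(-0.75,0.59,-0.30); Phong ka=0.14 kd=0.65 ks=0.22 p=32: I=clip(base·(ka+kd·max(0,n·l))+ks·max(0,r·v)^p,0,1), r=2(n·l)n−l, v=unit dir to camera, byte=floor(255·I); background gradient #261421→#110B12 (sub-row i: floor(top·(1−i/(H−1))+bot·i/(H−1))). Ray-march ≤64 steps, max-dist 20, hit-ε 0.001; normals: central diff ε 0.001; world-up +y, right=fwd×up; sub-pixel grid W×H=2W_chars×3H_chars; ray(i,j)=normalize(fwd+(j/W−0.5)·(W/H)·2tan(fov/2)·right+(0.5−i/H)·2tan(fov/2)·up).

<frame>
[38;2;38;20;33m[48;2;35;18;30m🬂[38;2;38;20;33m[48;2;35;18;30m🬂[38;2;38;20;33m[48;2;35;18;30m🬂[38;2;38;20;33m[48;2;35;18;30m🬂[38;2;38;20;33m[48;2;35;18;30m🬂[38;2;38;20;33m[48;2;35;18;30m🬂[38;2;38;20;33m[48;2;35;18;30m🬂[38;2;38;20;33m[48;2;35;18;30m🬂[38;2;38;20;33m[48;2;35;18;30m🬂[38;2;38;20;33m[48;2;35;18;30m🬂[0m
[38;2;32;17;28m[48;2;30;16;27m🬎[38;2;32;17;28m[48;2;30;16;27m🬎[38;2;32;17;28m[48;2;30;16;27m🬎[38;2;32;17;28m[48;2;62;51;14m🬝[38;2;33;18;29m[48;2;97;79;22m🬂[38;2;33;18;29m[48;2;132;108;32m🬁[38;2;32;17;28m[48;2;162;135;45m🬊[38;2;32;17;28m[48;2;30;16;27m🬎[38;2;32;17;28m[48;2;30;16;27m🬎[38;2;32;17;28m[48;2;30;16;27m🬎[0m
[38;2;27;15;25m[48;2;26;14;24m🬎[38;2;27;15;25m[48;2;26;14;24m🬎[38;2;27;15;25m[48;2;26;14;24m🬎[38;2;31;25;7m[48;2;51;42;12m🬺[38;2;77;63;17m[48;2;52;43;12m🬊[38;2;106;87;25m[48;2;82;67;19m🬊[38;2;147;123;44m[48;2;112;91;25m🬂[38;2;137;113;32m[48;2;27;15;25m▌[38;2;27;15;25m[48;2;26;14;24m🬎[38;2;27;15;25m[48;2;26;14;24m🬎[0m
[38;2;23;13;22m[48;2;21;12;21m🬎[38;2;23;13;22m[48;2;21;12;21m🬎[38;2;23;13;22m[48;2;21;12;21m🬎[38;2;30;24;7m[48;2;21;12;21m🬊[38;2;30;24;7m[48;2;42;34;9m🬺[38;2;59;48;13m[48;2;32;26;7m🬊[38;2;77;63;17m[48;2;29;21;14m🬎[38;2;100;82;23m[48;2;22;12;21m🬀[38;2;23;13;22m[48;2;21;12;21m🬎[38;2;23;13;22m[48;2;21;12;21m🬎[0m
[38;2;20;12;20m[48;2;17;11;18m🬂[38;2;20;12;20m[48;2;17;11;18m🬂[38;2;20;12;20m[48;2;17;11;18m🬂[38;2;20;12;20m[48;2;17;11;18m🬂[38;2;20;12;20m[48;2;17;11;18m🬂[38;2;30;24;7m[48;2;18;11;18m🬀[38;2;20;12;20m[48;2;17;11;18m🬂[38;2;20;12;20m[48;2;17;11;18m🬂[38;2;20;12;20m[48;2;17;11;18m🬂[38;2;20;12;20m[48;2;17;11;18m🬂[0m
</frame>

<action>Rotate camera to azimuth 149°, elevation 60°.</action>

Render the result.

<frame>
[38;2;38;20;33m[48;2;35;18;30m🬂[38;2;38;20;33m[48;2;35;18;30m🬂[38;2;38;20;33m[48;2;35;18;30m🬂[38;2;38;20;33m[48;2;35;18;30m🬂[38;2;38;20;33m[48;2;35;18;30m🬂[38;2;38;20;33m[48;2;35;18;30m🬂[38;2;38;20;33m[48;2;35;18;30m🬂[38;2;38;20;33m[48;2;35;18;30m🬂[38;2;38;20;33m[48;2;35;18;30m🬂[38;2;38;20;33m[48;2;35;18;30m🬂[0m
[38;2;32;17;28m[48;2;30;16;27m🬎[38;2;32;17;28m[48;2;30;16;27m🬎[38;2;32;17;28m[48;2;30;16;27m🬎[38;2;32;17;28m[48;2;41;34;9m🬝[38;2;33;18;29m[48;2;81;66;18m🬂[38;2;33;18;29m[48;2;118;97;27m🬁[38;2;32;17;28m[48;2;151;124;35m🬊[38;2;32;17;28m[48;2;30;16;27m🬎[38;2;32;17;28m[48;2;30;16;27m🬎[38;2;32;17;28m[48;2;30;16;27m🬎[0m
[38;2;27;15;25m[48;2;26;14;24m🬎[38;2;27;15;25m[48;2;26;14;24m🬎[38;2;27;15;25m[48;2;26;14;24m🬎[38;2;30;24;7m[48;2;40;33;9m🬺[38;2;78;64;18m[48;2;57;47;13m▐[38;2;113;93;26m[48;2;96;79;22m▐[38;2;161;135;50m[48;2;131;108;33m🬊[38;2;158;130;37m[48;2;27;15;25m▌[38;2;27;15;25m[48;2;26;14;24m🬎[38;2;27;15;25m[48;2;26;14;24m🬎[0m
[38;2;23;13;22m[48;2;21;12;21m🬎[38;2;23;13;22m[48;2;21;12;21m🬎[38;2;23;13;22m[48;2;21;12;21m🬎[38;2;30;24;7m[48;2;21;12;21m🬊[38;2;52;43;12m[48;2;32;25;7m🬉[38;2;84;69;19m[48;2;58;47;13m🬊[38;2;103;85;23m[48;2;21;12;21m🬝[38;2;136;111;32m[48;2;22;12;21m🬀[38;2;23;13;22m[48;2;21;12;21m🬎[38;2;23;13;22m[48;2;21;12;21m🬎[0m
[38;2;20;12;20m[48;2;17;11;18m🬂[38;2;20;12;20m[48;2;17;11;18m🬂[38;2;20;12;20m[48;2;17;11;18m🬂[38;2;20;12;20m[48;2;17;11;18m🬂[38;2;20;12;20m[48;2;17;11;18m🬂[38;2;30;24;7m[48;2;18;11;18m🬀[38;2;20;12;20m[48;2;17;11;18m🬂[38;2;20;12;20m[48;2;17;11;18m🬂[38;2;20;12;20m[48;2;17;11;18m🬂[38;2;20;12;20m[48;2;17;11;18m🬂[0m
</frame>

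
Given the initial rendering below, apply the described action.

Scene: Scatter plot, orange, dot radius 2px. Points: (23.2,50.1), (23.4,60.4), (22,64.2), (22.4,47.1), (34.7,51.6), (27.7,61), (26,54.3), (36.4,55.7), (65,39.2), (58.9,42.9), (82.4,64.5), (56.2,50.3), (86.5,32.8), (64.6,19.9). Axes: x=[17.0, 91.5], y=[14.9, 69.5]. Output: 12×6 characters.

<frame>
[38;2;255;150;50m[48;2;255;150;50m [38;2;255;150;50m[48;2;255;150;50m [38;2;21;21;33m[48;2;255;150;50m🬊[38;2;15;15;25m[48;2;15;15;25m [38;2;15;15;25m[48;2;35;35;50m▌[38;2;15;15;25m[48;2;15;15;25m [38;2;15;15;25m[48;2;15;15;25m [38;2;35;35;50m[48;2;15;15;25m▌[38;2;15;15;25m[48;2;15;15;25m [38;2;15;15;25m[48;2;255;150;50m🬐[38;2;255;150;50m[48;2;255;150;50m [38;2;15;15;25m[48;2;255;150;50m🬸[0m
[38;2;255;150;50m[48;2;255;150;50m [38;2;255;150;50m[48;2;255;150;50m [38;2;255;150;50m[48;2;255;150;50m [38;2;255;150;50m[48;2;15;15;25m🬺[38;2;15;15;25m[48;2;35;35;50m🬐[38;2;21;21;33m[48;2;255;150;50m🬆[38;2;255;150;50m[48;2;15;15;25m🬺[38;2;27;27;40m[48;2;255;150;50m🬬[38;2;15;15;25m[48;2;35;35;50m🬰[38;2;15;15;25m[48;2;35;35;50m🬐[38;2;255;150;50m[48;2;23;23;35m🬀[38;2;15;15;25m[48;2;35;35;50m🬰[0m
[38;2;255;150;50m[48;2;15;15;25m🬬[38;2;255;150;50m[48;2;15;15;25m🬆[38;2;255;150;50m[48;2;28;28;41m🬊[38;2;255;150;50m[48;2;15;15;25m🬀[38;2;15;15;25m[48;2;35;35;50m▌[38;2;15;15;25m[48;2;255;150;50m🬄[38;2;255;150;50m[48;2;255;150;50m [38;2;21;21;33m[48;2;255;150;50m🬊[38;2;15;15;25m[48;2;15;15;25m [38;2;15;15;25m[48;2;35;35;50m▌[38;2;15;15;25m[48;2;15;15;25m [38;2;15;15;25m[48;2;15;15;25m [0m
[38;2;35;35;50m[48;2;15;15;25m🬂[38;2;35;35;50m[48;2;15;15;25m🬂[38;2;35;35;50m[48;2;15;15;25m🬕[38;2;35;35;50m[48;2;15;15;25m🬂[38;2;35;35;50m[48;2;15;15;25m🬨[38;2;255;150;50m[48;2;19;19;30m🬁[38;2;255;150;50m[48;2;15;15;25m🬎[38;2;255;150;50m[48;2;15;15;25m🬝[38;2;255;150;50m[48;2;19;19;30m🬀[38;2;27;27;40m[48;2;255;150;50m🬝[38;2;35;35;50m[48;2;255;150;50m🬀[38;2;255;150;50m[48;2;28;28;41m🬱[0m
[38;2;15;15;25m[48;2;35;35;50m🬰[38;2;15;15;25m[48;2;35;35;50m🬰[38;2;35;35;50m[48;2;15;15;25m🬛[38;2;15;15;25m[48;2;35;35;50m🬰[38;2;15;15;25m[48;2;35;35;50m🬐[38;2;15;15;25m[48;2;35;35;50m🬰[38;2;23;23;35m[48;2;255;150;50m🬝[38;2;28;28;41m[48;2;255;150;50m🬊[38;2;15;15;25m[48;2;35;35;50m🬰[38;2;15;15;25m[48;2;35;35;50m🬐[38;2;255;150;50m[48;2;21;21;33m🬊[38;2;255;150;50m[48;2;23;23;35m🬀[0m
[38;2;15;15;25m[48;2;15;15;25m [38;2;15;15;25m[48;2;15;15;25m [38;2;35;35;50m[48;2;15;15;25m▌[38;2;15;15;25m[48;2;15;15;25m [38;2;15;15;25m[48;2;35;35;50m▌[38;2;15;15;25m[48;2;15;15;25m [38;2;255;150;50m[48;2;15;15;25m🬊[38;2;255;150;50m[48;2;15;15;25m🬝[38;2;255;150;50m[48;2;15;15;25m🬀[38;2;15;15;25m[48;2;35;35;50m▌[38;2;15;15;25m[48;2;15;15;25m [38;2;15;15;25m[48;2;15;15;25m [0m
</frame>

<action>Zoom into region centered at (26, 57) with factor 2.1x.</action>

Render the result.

<frame>
[38;2;15;15;25m[48;2;15;15;25m [38;2;15;15;25m[48;2;15;15;25m [38;2;35;35;50m[48;2;15;15;25m▌[38;2;15;15;25m[48;2;255;150;50m🬝[38;2;28;28;41m[48;2;255;150;50m🬊[38;2;15;15;25m[48;2;15;15;25m [38;2;15;15;25m[48;2;15;15;25m [38;2;35;35;50m[48;2;15;15;25m▌[38;2;15;15;25m[48;2;15;15;25m [38;2;15;15;25m[48;2;35;35;50m▌[38;2;15;15;25m[48;2;15;15;25m [38;2;15;15;25m[48;2;15;15;25m [0m
[38;2;15;15;25m[48;2;35;35;50m🬰[38;2;15;15;25m[48;2;35;35;50m🬰[38;2;35;35;50m[48;2;15;15;25m🬛[38;2;255;150;50m[48;2;21;21;33m🬊[38;2;255;150;50m[48;2;255;150;50m [38;2;255;150;50m[48;2;25;25;37m🬶[38;2;255;150;50m[48;2;15;15;25m🬺[38;2;27;27;40m[48;2;255;150;50m🬬[38;2;15;15;25m[48;2;35;35;50m🬰[38;2;15;15;25m[48;2;35;35;50m🬐[38;2;15;15;25m[48;2;35;35;50m🬰[38;2;15;15;25m[48;2;35;35;50m🬰[0m
[38;2;15;15;25m[48;2;15;15;25m [38;2;15;15;25m[48;2;15;15;25m [38;2;35;35;50m[48;2;15;15;25m▌[38;2;15;15;25m[48;2;255;150;50m🬺[38;2;255;150;50m[48;2;15;15;25m🬬[38;2;255;150;50m[48;2;15;15;25m🬥[38;2;255;150;50m[48;2;15;15;25m🬆[38;2;35;35;50m[48;2;15;15;25m▌[38;2;15;15;25m[48;2;255;150;50m🬝[38;2;28;28;41m[48;2;255;150;50m🬊[38;2;15;15;25m[48;2;15;15;25m [38;2;15;15;25m[48;2;15;15;25m [0m
[38;2;35;35;50m[48;2;15;15;25m🬂[38;2;35;35;50m[48;2;15;15;25m🬂[38;2;35;35;50m[48;2;15;15;25m🬕[38;2;35;35;50m[48;2;15;15;25m🬂[38;2;25;25;37m[48;2;255;150;50m🬕[38;2;255;150;50m[48;2;255;150;50m [38;2;255;150;50m[48;2;25;25;37m🬛[38;2;35;35;50m[48;2;15;15;25m🬕[38;2;255;150;50m[48;2;15;15;25m🬸[38;2;255;150;50m[48;2;35;35;50m🬝[38;2;255;150;50m[48;2;19;19;30m🬀[38;2;35;35;50m[48;2;15;15;25m🬂[0m
[38;2;15;15;25m[48;2;35;35;50m🬰[38;2;15;15;25m[48;2;35;35;50m🬰[38;2;35;35;50m[48;2;15;15;25m🬛[38;2;20;20;31m[48;2;255;150;50m🬕[38;2;255;150;50m[48;2;255;150;50m [38;2;255;150;50m[48;2;255;150;50m [38;2;15;15;25m[48;2;35;35;50m🬰[38;2;255;150;50m[48;2;31;31;45m🬁[38;2;255;150;50m[48;2;15;15;25m🬬[38;2;255;150;50m[48;2;28;28;41m🬆[38;2;15;15;25m[48;2;35;35;50m🬰[38;2;15;15;25m[48;2;35;35;50m🬰[0m
[38;2;15;15;25m[48;2;15;15;25m [38;2;15;15;25m[48;2;15;15;25m [38;2;35;35;50m[48;2;15;15;25m▌[38;2;15;15;25m[48;2;15;15;25m [38;2;255;150;50m[48;2;21;21;33m🬊[38;2;255;150;50m[48;2;15;15;25m🬀[38;2;15;15;25m[48;2;15;15;25m [38;2;35;35;50m[48;2;15;15;25m▌[38;2;15;15;25m[48;2;15;15;25m [38;2;15;15;25m[48;2;35;35;50m▌[38;2;15;15;25m[48;2;15;15;25m [38;2;15;15;25m[48;2;15;15;25m [0m
</frame>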